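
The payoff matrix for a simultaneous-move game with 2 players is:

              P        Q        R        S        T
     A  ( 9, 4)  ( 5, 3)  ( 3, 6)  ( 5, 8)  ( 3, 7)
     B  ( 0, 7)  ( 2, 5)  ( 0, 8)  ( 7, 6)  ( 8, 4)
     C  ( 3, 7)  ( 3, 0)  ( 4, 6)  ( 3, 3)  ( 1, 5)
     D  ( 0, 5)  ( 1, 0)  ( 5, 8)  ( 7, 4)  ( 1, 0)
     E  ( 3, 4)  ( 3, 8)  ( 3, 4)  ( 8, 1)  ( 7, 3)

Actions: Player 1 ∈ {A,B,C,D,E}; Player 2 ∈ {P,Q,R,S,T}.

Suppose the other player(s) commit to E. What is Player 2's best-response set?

u_2(P vs E) = 4
u_2(Q vs E) = 8
u_2(R vs E) = 4
u_2(S vs E) = 1
u_2(T vs E) = 3
max payoff 8 at {Q}

P2 best: {Q}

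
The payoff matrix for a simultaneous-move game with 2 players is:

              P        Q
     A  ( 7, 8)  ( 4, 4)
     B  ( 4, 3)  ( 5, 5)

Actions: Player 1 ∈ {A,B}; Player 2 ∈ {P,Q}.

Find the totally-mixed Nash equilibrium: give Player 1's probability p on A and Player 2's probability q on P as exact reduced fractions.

(p,q) = (1/3, 1/4)

P1 indiff ⇒ q·7+(1-q)·4 = q·4+(1-q)·5 ⇒ q(3) = (1-q)(1) ⇒ q = 1/4
P2 indiff ⇒ p·8+(1-p)·3 = p·4+(1-p)·5 ⇒ p(4) = (1-p)(2) ⇒ p = 1/3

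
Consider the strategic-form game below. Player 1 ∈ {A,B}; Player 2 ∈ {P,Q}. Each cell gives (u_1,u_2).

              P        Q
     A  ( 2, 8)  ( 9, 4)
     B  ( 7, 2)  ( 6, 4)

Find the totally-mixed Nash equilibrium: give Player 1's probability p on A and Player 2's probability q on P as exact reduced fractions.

(p,q) = (1/3, 3/8)

P1 indiff ⇒ q·2+(1-q)·9 = q·7+(1-q)·6 ⇒ q(-5) = (1-q)(-3) ⇒ q = 3/8
P2 indiff ⇒ p·8+(1-p)·2 = p·4+(1-p)·4 ⇒ p(4) = (1-p)(2) ⇒ p = 1/3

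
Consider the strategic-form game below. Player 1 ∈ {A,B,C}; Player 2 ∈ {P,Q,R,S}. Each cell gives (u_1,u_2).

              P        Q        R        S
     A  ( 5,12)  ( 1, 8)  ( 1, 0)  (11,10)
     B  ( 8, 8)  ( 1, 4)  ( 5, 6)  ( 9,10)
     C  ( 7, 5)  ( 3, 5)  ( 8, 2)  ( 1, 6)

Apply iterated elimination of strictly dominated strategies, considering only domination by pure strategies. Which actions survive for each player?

IESDS → P1:{A,B} P2:{P,S}

P2 drop Q (S beats it: A:10>8 B:10>4 C:6>5)
P2 drop R (P beats it: A:12>0 B:8>6 C:5>2)
P1 drop C (B beats it: P:8>7 S:9>1)
P1→{A,B} P2→{P,S}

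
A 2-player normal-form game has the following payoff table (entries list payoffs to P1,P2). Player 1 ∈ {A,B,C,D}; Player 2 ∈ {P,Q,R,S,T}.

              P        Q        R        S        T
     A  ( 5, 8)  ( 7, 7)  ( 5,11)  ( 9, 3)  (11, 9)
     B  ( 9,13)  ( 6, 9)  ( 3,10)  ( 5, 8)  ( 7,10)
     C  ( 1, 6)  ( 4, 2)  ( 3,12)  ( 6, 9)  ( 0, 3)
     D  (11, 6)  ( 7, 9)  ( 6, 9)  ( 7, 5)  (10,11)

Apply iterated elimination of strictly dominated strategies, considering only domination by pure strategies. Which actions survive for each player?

IESDS → P1:{A,D} P2:{R,T}

P1 drop B (D beats it: P:11>9 Q:7>6 R:6>3 S:7>5 T:10>7)
P1 drop C (A beats it: P:5>1 Q:7>4 R:5>3 S:9>6 T:11>0)
P2 drop P (R beats it: A:11>8 D:9>6)
P2 drop Q (T beats it: A:9>7 D:11>9)
P2 drop S (R beats it: A:11>3 D:9>5)
P1→{A,D} P2→{R,T}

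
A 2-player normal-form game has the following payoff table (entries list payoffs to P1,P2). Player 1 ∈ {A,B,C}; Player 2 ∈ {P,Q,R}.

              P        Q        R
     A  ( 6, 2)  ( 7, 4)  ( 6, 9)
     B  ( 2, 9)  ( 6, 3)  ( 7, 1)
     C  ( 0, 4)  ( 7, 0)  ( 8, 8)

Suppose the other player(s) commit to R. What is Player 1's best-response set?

BR_1 = {C}

u_1(A vs R) = 6
u_1(B vs R) = 7
u_1(C vs R) = 8
max payoff 8 at {C}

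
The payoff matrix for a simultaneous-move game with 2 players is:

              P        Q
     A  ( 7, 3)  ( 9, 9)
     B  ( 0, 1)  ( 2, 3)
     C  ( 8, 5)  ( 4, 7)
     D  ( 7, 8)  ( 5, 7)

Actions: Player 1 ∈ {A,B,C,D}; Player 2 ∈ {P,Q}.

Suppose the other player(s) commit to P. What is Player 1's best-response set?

u_1(A vs P) = 7
u_1(B vs P) = 0
u_1(C vs P) = 8
u_1(D vs P) = 7
max payoff 8 at {C}

BR_1 = {C}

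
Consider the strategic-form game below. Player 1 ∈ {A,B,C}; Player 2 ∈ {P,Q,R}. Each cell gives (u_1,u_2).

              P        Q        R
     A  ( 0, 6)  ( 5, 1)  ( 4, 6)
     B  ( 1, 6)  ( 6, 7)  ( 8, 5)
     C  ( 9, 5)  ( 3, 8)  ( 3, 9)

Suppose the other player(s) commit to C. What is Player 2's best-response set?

P2 best: {R}

u_2(P vs C) = 5
u_2(Q vs C) = 8
u_2(R vs C) = 9
max payoff 9 at {R}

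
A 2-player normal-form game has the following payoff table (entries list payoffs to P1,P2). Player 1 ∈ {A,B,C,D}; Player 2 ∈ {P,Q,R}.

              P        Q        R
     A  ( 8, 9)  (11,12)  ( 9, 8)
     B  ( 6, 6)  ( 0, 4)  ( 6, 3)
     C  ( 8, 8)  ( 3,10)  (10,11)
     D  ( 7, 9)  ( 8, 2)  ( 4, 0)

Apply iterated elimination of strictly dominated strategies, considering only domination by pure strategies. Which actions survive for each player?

IESDS → P1:{A,C} P2:{Q,R}

P1 drop B (A beats it: P:8>6 Q:11>0 R:9>6)
P1 drop D (A beats it: P:8>7 Q:11>8 R:9>4)
P2 drop P (Q beats it: A:12>9 C:10>8)
P1→{A,C} P2→{Q,R}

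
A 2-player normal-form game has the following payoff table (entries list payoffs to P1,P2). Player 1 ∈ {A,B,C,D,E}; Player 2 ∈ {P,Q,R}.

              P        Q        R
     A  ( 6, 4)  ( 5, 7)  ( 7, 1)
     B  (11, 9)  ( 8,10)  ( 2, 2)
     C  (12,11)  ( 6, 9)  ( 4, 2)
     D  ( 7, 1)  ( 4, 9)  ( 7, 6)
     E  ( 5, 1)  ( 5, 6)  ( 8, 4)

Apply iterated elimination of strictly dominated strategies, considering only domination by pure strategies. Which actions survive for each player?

P2 drop R (Q beats it: A:7>1 B:10>2 C:9>2 D:9>6 E:6>4)
P1 drop A (B beats it: P:11>6 Q:8>5)
P1 drop D (B beats it: P:11>7 Q:8>4)
P1 drop E (B beats it: P:11>5 Q:8>5)
P1→{B,C} P2→{P,Q}

IESDS → P1:{B,C} P2:{P,Q}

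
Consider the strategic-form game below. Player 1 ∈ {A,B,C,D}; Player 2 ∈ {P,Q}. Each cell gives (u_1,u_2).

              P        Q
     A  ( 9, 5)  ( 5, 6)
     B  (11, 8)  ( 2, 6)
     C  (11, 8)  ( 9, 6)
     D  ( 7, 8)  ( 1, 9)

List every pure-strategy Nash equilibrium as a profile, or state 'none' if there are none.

(A,P): not NE [P1→C gives 11>9; P2→Q gives 6>5]
(A,Q): not NE [P1→C gives 9>5]
(B,P): NE
(B,Q): not NE [P1→C gives 9>2; P2→P gives 8>6]
(C,P): NE
(C,Q): not NE [P2→P gives 8>6]
(D,P): not NE [P1→C gives 11>7; P2→Q gives 9>8]
(D,Q): not NE [P1→C gives 9>1]

PSNE = {(B,P), (C,P)}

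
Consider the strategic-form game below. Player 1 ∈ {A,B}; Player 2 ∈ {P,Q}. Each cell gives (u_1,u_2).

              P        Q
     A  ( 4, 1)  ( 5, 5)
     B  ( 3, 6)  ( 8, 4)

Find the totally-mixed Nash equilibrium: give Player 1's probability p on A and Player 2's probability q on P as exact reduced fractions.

P1 indiff ⇒ q·4+(1-q)·5 = q·3+(1-q)·8 ⇒ q(1) = (1-q)(3) ⇒ q = 3/4
P2 indiff ⇒ p·1+(1-p)·6 = p·5+(1-p)·4 ⇒ p(-4) = (1-p)(-2) ⇒ p = 1/3

(p,q) = (1/3, 3/4)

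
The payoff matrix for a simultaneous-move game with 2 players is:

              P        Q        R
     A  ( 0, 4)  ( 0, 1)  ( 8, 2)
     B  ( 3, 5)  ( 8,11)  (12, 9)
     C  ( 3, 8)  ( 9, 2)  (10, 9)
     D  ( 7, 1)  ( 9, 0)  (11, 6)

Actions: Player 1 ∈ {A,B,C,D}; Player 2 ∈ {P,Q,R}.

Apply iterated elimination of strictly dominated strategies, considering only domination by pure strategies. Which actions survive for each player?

P1 drop A (B beats it: P:3>0 Q:8>0 R:12>8)
P2 drop P (R beats it: B:9>5 C:9>8 D:6>1)
P1→{B,C,D} P2→{Q,R}

Survivors P1:{B,C,D} P2:{Q,R}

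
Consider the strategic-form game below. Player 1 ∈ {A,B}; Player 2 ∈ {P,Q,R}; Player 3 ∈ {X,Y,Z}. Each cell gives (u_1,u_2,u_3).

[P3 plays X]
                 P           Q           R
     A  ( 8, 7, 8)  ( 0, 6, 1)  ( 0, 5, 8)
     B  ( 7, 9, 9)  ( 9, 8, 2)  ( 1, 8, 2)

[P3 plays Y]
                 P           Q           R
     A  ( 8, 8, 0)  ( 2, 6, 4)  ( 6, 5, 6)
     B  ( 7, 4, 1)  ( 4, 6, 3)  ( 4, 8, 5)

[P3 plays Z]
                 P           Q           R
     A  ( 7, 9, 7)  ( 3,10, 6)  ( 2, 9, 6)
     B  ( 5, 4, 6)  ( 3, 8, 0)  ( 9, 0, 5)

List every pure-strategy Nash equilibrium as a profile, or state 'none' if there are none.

PSNE = {(A,P,X), (A,Q,Z)}

(A,P,X): NE
(A,P,Y): not NE [P3→X gives 8>0]
(A,P,Z): not NE [P2→Q gives 10>9; P3→X gives 8>7]
(A,Q,X): not NE [P1→B gives 9>0; P2→P gives 7>6; P3→Z gives 6>1]
(A,Q,Y): not NE [P1→B gives 4>2; P2→P gives 8>6; P3→Z gives 6>4]
(A,Q,Z): NE
(A,R,X): not NE [P1→B gives 1>0; P2→P gives 7>5]
(A,R,Y): not NE [P2→P gives 8>5; P3→X gives 8>6]
(A,R,Z): not NE [P1→B gives 9>2; P2→Q gives 10>9; P3→X gives 8>6]
(B,P,X): not NE [P1→A gives 8>7]
(B,P,Y): not NE [P1→A gives 8>7; P2→R gives 8>4; P3→X gives 9>1]
(B,P,Z): not NE [P1→A gives 7>5; P2→Q gives 8>4; P3→X gives 9>6]
(B,Q,X): not NE [P2→P gives 9>8; P3→Y gives 3>2]
(B,Q,Y): not NE [P2→R gives 8>6]
(B,Q,Z): not NE [P3→Y gives 3>0]
(B,R,X): not NE [P2→P gives 9>8; P3→Z gives 5>2]
(B,R,Y): not NE [P1→A gives 6>4]
(B,R,Z): not NE [P2→Q gives 8>0]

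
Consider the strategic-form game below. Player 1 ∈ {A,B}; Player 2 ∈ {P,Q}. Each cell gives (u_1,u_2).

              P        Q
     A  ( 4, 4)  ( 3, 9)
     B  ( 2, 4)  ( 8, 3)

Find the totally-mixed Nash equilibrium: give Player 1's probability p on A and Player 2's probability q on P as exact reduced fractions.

P1 indiff ⇒ q·4+(1-q)·3 = q·2+(1-q)·8 ⇒ q(2) = (1-q)(5) ⇒ q = 5/7
P2 indiff ⇒ p·4+(1-p)·4 = p·9+(1-p)·3 ⇒ p(-5) = (1-p)(-1) ⇒ p = 1/6

P1 mixes 1/6 on A; P2 mixes 5/7 on P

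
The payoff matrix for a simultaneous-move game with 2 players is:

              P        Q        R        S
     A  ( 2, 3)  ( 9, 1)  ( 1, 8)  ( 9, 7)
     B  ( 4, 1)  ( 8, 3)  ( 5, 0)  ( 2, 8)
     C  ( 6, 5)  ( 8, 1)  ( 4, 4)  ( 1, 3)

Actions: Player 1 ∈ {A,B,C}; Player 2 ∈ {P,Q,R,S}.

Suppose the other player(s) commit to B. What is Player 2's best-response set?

BR_2 = {S}

u_2(P vs B) = 1
u_2(Q vs B) = 3
u_2(R vs B) = 0
u_2(S vs B) = 8
max payoff 8 at {S}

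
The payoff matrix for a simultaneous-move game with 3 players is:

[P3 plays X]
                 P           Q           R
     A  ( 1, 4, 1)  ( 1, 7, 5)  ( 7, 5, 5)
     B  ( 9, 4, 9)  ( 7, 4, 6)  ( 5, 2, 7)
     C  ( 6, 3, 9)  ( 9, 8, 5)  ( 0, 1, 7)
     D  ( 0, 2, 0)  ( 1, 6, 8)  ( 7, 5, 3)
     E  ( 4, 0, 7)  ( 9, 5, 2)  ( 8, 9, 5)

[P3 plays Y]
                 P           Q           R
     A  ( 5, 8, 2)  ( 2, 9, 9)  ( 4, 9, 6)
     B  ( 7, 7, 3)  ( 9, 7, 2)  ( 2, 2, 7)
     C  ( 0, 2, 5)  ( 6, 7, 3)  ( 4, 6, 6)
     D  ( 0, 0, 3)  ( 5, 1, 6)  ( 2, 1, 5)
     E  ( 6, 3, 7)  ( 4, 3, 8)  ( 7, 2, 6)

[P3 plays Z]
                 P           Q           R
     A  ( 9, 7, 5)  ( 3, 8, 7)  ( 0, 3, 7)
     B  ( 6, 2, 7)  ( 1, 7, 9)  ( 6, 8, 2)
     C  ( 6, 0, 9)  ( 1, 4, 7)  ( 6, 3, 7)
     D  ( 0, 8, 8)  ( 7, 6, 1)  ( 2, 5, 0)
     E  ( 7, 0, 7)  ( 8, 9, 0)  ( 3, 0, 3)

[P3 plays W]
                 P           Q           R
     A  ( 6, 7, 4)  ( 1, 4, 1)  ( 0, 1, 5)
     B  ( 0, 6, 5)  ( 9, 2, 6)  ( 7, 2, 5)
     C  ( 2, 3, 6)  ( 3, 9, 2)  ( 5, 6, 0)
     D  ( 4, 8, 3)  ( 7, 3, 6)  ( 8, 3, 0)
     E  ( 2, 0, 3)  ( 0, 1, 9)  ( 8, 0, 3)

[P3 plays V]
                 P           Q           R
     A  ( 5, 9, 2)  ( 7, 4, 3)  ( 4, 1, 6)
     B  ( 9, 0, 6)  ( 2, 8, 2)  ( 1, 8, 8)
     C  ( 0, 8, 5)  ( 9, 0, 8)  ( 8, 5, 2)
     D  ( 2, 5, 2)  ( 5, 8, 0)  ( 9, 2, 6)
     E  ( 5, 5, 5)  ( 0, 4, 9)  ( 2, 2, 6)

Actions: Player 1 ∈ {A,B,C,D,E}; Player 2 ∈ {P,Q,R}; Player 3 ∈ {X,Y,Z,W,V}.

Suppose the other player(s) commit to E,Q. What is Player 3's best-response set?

u_3(X vs E,Q) = 2
u_3(Y vs E,Q) = 8
u_3(Z vs E,Q) = 0
u_3(W vs E,Q) = 9
u_3(V vs E,Q) = 9
max payoff 9 at {W,V}

argmax u_3 = {W,V}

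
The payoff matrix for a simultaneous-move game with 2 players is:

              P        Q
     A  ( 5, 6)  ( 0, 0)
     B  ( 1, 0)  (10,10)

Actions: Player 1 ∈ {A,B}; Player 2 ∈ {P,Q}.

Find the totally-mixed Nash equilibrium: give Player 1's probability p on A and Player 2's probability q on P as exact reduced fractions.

P1 mixes 5/8 on A; P2 mixes 5/7 on P

P1 indiff ⇒ q·5+(1-q)·0 = q·1+(1-q)·10 ⇒ q(4) = (1-q)(10) ⇒ q = 5/7
P2 indiff ⇒ p·6+(1-p)·0 = p·0+(1-p)·10 ⇒ p(6) = (1-p)(10) ⇒ p = 5/8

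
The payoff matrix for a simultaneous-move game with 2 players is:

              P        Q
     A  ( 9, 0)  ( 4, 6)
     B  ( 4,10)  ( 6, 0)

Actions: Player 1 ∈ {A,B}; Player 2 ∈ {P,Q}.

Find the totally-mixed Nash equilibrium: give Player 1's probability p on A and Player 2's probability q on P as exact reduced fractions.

p=5/8, q=2/7

P1 indiff ⇒ q·9+(1-q)·4 = q·4+(1-q)·6 ⇒ q(5) = (1-q)(2) ⇒ q = 2/7
P2 indiff ⇒ p·0+(1-p)·10 = p·6+(1-p)·0 ⇒ p(-6) = (1-p)(-10) ⇒ p = 5/8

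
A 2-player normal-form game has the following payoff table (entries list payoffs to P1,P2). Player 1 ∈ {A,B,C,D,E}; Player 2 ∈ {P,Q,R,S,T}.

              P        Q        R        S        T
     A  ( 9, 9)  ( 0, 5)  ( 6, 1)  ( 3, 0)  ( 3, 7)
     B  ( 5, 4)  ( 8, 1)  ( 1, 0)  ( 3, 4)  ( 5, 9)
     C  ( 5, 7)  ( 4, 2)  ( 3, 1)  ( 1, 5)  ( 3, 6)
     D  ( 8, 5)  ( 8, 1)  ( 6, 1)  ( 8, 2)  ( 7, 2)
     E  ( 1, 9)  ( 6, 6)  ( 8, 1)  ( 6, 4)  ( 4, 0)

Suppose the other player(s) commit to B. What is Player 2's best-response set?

u_2(P vs B) = 4
u_2(Q vs B) = 1
u_2(R vs B) = 0
u_2(S vs B) = 4
u_2(T vs B) = 9
max payoff 9 at {T}

P2 best: {T}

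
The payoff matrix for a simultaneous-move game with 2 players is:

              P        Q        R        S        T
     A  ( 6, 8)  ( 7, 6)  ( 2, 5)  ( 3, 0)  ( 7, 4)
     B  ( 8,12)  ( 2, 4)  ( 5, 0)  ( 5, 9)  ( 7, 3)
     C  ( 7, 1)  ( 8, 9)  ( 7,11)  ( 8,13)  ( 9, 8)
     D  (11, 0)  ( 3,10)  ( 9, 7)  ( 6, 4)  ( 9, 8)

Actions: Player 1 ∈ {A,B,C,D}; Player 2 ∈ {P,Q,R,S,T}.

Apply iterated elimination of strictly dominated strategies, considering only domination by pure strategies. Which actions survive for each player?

P1 drop A (C beats it: P:7>6 Q:8>7 R:7>2 S:8>3 T:9>7)
P1 drop B (D beats it: P:11>8 Q:3>2 R:9>5 S:6>5 T:9>7)
P2 drop P (Q beats it: C:9>1 D:10>0)
P2 drop T (Q beats it: C:9>8 D:10>8)
P1→{C,D} P2→{Q,R,S}

IESDS → P1:{C,D} P2:{Q,R,S}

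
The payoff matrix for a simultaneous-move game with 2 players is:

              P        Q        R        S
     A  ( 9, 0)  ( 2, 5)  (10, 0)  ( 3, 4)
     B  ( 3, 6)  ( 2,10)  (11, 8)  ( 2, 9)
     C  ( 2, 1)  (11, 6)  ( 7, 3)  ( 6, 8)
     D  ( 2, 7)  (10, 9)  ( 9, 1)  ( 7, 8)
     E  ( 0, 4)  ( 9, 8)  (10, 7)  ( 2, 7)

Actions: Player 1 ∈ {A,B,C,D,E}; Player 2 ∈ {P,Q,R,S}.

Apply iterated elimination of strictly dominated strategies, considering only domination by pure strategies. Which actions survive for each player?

P2 drop P (Q beats it: A:5>0 B:10>6 C:6>1 D:9>7 E:8>4)
P2 drop R (Q beats it: A:5>0 B:10>8 C:6>3 D:9>1 E:8>7)
P1 drop A (C beats it: Q:11>2 S:6>3)
P1 drop B (C beats it: Q:11>2 S:6>2)
P1 drop E (C beats it: Q:11>9 S:6>2)
P1→{C,D} P2→{Q,S}

IESDS → P1:{C,D} P2:{Q,S}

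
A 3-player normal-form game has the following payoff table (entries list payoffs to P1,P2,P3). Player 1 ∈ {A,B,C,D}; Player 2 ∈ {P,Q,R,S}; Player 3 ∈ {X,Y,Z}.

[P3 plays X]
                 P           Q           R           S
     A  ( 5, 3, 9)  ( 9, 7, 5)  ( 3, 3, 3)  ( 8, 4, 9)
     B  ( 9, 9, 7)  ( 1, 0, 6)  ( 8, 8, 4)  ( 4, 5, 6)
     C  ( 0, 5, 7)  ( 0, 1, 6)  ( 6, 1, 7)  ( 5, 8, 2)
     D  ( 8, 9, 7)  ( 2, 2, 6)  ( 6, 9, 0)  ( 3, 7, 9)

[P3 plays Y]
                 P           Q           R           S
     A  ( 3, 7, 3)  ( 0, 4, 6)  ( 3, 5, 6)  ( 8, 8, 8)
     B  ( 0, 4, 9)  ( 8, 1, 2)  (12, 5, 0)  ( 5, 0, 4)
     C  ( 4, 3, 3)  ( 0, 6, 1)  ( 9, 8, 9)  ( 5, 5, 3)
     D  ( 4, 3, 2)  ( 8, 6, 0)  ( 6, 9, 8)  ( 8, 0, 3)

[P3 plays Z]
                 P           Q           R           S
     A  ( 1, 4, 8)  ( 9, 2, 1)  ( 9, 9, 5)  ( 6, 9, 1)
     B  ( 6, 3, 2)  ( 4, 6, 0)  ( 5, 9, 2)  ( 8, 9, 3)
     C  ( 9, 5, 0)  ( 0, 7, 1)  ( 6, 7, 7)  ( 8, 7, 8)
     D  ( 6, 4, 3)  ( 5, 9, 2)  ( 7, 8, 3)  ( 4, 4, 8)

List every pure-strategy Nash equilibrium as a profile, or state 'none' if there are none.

Nash profiles: (C,S,Z)

(A,P,X): not NE [P1→B gives 9>5; P2→Q gives 7>3]
(A,P,Y): not NE [P1→D gives 4>3; P2→S gives 8>7; P3→X gives 9>3]
(A,P,Z): not NE [P1→C gives 9>1; P2→S gives 9>4; P3→X gives 9>8]
(A,Q,X): not NE [P3→Y gives 6>5]
(A,Q,Y): not NE [P1→D gives 8>0; P2→S gives 8>4]
(A,Q,Z): not NE [P2→S gives 9>2; P3→Y gives 6>1]
(A,R,X): not NE [P1→B gives 8>3; P2→Q gives 7>3; P3→Y gives 6>3]
(A,R,Y): not NE [P1→B gives 12>3; P2→S gives 8>5]
(A,R,Z): not NE [P3→Y gives 6>5]
(A,S,X): not NE [P2→Q gives 7>4]
(A,S,Y): not NE [P3→X gives 9>8]
(A,S,Z): not NE [P1→C gives 8>6; P3→X gives 9>1]
(B,P,X): not NE [P3→Y gives 9>7]
(B,P,Y): not NE [P1→D gives 4>0; P2→R gives 5>4]
(B,P,Z): not NE [P1→C gives 9>6; P2→S gives 9>3; P3→Y gives 9>2]
(B,Q,X): not NE [P1→A gives 9>1; P2→P gives 9>0]
(B,Q,Y): not NE [P2→R gives 5>1; P3→X gives 6>2]
(B,Q,Z): not NE [P1→A gives 9>4; P2→S gives 9>6; P3→X gives 6>0]
(B,R,X): not NE [P2→P gives 9>8]
(B,R,Y): not NE [P3→X gives 4>0]
(B,R,Z): not NE [P1→A gives 9>5; P3→X gives 4>2]
(B,S,X): not NE [P1→A gives 8>4; P2→P gives 9>5]
(B,S,Y): not NE [P1→D gives 8>5; P2→R gives 5>0; P3→X gives 6>4]
(B,S,Z): not NE [P3→X gives 6>3]
(C,P,X): not NE [P1→B gives 9>0; P2→S gives 8>5]
(C,P,Y): not NE [P2→R gives 8>3; P3→X gives 7>3]
(C,P,Z): not NE [P2→S gives 7>5; P3→X gives 7>0]
(C,Q,X): not NE [P1→A gives 9>0; P2→S gives 8>1]
(C,Q,Y): not NE [P1→D gives 8>0; P2→R gives 8>6; P3→X gives 6>1]
(C,Q,Z): not NE [P1→A gives 9>0; P3→X gives 6>1]
(C,R,X): not NE [P1→B gives 8>6; P2→S gives 8>1; P3→Y gives 9>7]
(C,R,Y): not NE [P1→B gives 12>9]
(C,R,Z): not NE [P1→A gives 9>6; P3→Y gives 9>7]
(C,S,X): not NE [P1→A gives 8>5; P3→Z gives 8>2]
(C,S,Y): not NE [P1→D gives 8>5; P2→R gives 8>5; P3→Z gives 8>3]
(C,S,Z): NE
(D,P,X): not NE [P1→B gives 9>8]
(D,P,Y): not NE [P2→R gives 9>3; P3→X gives 7>2]
(D,P,Z): not NE [P1→C gives 9>6; P2→Q gives 9>4; P3→X gives 7>3]
(D,Q,X): not NE [P1→A gives 9>2; P2→R gives 9>2]
(D,Q,Y): not NE [P2→R gives 9>6; P3→X gives 6>0]
(D,Q,Z): not NE [P1→A gives 9>5; P3→X gives 6>2]
(D,R,X): not NE [P1→B gives 8>6; P3→Y gives 8>0]
(D,R,Y): not NE [P1→B gives 12>6]
(D,R,Z): not NE [P1→A gives 9>7; P2→Q gives 9>8; P3→Y gives 8>3]
(D,S,X): not NE [P1→A gives 8>3; P2→R gives 9>7]
(D,S,Y): not NE [P2→R gives 9>0; P3→X gives 9>3]
(D,S,Z): not NE [P1→C gives 8>4; P2→Q gives 9>4; P3→X gives 9>8]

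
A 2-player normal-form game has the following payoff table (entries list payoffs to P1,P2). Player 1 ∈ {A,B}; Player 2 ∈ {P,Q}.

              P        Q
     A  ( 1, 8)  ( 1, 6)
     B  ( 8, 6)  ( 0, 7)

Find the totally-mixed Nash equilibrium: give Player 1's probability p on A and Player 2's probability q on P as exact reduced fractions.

P1 indiff ⇒ q·1+(1-q)·1 = q·8+(1-q)·0 ⇒ q(-7) = (1-q)(-1) ⇒ q = 1/8
P2 indiff ⇒ p·8+(1-p)·6 = p·6+(1-p)·7 ⇒ p(2) = (1-p)(1) ⇒ p = 1/3

P1 mixes 1/3 on A; P2 mixes 1/8 on P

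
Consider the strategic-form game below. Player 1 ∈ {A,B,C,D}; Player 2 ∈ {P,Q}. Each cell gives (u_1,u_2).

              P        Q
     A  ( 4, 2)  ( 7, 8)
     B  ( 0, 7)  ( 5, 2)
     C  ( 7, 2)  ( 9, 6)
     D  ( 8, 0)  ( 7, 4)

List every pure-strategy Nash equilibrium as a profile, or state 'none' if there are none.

(A,P): not NE [P1→D gives 8>4; P2→Q gives 8>2]
(A,Q): not NE [P1→C gives 9>7]
(B,P): not NE [P1→D gives 8>0]
(B,Q): not NE [P1→C gives 9>5; P2→P gives 7>2]
(C,P): not NE [P1→D gives 8>7; P2→Q gives 6>2]
(C,Q): NE
(D,P): not NE [P2→Q gives 4>0]
(D,Q): not NE [P1→C gives 9>7]

PSNE = {(C,Q)}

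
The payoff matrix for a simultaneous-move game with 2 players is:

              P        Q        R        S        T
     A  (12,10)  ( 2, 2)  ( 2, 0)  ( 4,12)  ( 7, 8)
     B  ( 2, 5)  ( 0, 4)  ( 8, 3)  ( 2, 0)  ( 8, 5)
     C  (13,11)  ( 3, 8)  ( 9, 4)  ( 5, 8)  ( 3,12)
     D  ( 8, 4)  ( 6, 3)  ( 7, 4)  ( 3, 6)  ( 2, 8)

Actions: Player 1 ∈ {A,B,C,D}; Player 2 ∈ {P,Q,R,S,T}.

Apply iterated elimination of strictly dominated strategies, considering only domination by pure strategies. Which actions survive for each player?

P2 drop Q (P beats it: A:10>2 B:5>4 C:11>8 D:4>3)
P1 drop D (C beats it: P:13>8 R:9>7 S:5>3 T:3>2)
P2 drop R (P beats it: A:10>0 B:5>3 C:11>4)
P1→{A,B,C} P2→{P,S,T}

Survivors P1:{A,B,C} P2:{P,S,T}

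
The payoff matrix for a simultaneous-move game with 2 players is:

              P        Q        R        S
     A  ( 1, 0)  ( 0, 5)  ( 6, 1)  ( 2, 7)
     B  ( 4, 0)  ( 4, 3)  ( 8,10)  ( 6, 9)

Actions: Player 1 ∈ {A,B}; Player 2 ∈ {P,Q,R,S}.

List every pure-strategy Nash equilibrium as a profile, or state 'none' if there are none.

(A,P): not NE [P1→B gives 4>1; P2→S gives 7>0]
(A,Q): not NE [P1→B gives 4>0; P2→S gives 7>5]
(A,R): not NE [P1→B gives 8>6; P2→S gives 7>1]
(A,S): not NE [P1→B gives 6>2]
(B,P): not NE [P2→R gives 10>0]
(B,Q): not NE [P2→R gives 10>3]
(B,R): NE
(B,S): not NE [P2→R gives 10>9]

PSNE = {(B,R)}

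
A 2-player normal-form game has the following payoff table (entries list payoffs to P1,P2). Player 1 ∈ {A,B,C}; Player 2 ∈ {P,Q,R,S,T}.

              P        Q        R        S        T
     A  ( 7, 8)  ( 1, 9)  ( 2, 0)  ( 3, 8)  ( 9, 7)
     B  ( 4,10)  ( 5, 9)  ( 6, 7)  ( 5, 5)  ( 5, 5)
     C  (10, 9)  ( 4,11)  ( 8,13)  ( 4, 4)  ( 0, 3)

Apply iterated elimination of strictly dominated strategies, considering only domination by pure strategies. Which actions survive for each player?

Survivors P1:{B,C} P2:{P,Q,R}

P2 drop S (Q beats it: A:9>8 B:9>5 C:11>4)
P2 drop T (P beats it: A:8>7 B:10>5 C:9>3)
P1 drop A (C beats it: P:10>7 Q:4>1 R:8>2)
P1→{B,C} P2→{P,Q,R}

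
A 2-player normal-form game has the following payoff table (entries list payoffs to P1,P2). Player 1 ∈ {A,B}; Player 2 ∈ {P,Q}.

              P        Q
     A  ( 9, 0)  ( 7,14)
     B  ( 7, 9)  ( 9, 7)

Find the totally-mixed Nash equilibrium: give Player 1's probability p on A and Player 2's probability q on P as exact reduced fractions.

P1 indiff ⇒ q·9+(1-q)·7 = q·7+(1-q)·9 ⇒ q(2) = (1-q)(2) ⇒ q = 1/2
P2 indiff ⇒ p·0+(1-p)·9 = p·14+(1-p)·7 ⇒ p(-14) = (1-p)(-2) ⇒ p = 1/8

P1 mixes 1/8 on A; P2 mixes 1/2 on P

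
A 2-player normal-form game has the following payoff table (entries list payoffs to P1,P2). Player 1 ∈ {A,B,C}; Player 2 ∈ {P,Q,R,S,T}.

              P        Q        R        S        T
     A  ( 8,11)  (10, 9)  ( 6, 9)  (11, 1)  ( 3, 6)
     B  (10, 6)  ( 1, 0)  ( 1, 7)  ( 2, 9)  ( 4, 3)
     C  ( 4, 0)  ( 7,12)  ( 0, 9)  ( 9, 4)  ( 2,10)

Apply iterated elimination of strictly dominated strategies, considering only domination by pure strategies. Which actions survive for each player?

Remaining: P1:{A,B} P2:{P,R,S}

P1 drop C (A beats it: P:8>4 Q:10>7 R:6>0 S:11>9 T:3>2)
P2 drop Q (P beats it: A:11>9 B:6>0)
P2 drop T (P beats it: A:11>6 B:6>3)
P1→{A,B} P2→{P,R,S}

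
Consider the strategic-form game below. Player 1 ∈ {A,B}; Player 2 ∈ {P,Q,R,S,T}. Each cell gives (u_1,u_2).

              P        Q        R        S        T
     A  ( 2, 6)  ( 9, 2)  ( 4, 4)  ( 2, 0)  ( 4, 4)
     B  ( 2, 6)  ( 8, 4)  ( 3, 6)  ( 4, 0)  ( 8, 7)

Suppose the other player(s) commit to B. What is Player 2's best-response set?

u_2(P vs B) = 6
u_2(Q vs B) = 4
u_2(R vs B) = 6
u_2(S vs B) = 0
u_2(T vs B) = 7
max payoff 7 at {T}

BR_2 = {T}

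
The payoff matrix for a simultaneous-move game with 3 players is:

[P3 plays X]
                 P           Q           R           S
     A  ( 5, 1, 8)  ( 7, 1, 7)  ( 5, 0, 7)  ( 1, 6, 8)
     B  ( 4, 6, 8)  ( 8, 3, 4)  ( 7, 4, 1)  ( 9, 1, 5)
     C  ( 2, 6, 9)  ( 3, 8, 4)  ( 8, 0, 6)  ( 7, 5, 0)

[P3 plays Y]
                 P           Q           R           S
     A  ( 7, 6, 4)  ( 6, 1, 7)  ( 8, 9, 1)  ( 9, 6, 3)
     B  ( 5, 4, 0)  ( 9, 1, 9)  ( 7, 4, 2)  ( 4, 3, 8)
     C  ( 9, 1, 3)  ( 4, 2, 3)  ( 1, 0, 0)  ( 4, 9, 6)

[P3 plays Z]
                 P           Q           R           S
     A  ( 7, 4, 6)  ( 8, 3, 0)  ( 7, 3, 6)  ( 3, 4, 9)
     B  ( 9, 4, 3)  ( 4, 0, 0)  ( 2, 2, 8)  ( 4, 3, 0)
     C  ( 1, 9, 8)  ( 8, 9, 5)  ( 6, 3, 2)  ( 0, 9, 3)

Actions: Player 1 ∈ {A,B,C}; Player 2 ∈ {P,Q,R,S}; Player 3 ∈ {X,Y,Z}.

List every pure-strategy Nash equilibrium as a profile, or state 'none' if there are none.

PSNE = {(C,Q,Z)}

(A,P,X): not NE [P2→S gives 6>1]
(A,P,Y): not NE [P1→C gives 9>7; P2→R gives 9>6; P3→X gives 8>4]
(A,P,Z): not NE [P1→B gives 9>7; P3→X gives 8>6]
(A,Q,X): not NE [P1→B gives 8>7; P2→S gives 6>1]
(A,Q,Y): not NE [P1→B gives 9>6; P2→R gives 9>1]
(A,Q,Z): not NE [P2→S gives 4>3; P3→Y gives 7>0]
(A,R,X): not NE [P1→C gives 8>5; P2→S gives 6>0]
(A,R,Y): not NE [P3→X gives 7>1]
(A,R,Z): not NE [P2→S gives 4>3; P3→X gives 7>6]
(A,S,X): not NE [P1→B gives 9>1; P3→Z gives 9>8]
(A,S,Y): not NE [P2→R gives 9>6; P3→Z gives 9>3]
(A,S,Z): not NE [P1→B gives 4>3]
(B,P,X): not NE [P1→A gives 5>4]
(B,P,Y): not NE [P1→C gives 9>5; P3→X gives 8>0]
(B,P,Z): not NE [P3→X gives 8>3]
(B,Q,X): not NE [P2→P gives 6>3; P3→Y gives 9>4]
(B,Q,Y): not NE [P2→R gives 4>1]
(B,Q,Z): not NE [P1→C gives 8>4; P2→P gives 4>0; P3→Y gives 9>0]
(B,R,X): not NE [P1→C gives 8>7; P2→P gives 6>4; P3→Z gives 8>1]
(B,R,Y): not NE [P1→A gives 8>7; P3→Z gives 8>2]
(B,R,Z): not NE [P1→A gives 7>2; P2→P gives 4>2]
(B,S,X): not NE [P2→P gives 6>1; P3→Y gives 8>5]
(B,S,Y): not NE [P1→A gives 9>4; P2→R gives 4>3]
(B,S,Z): not NE [P2→P gives 4>3; P3→Y gives 8>0]
(C,P,X): not NE [P1→A gives 5>2; P2→Q gives 8>6]
(C,P,Y): not NE [P2→S gives 9>1; P3→X gives 9>3]
(C,P,Z): not NE [P1→B gives 9>1; P3→X gives 9>8]
(C,Q,X): not NE [P1→B gives 8>3; P3→Z gives 5>4]
(C,Q,Y): not NE [P1→B gives 9>4; P2→S gives 9>2; P3→Z gives 5>3]
(C,Q,Z): NE
(C,R,X): not NE [P2→Q gives 8>0]
(C,R,Y): not NE [P1→A gives 8>1; P2→S gives 9>0; P3→X gives 6>0]
(C,R,Z): not NE [P1→A gives 7>6; P2→S gives 9>3; P3→X gives 6>2]
(C,S,X): not NE [P1→B gives 9>7; P2→Q gives 8>5; P3→Y gives 6>0]
(C,S,Y): not NE [P1→A gives 9>4]
(C,S,Z): not NE [P1→B gives 4>0; P3→Y gives 6>3]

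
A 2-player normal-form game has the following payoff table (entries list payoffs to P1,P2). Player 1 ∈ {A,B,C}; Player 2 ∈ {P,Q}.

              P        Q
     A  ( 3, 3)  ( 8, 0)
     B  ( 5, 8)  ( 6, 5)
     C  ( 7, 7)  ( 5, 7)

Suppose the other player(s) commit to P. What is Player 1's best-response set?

u_1(A vs P) = 3
u_1(B vs P) = 5
u_1(C vs P) = 7
max payoff 7 at {C}

argmax u_1 = {C}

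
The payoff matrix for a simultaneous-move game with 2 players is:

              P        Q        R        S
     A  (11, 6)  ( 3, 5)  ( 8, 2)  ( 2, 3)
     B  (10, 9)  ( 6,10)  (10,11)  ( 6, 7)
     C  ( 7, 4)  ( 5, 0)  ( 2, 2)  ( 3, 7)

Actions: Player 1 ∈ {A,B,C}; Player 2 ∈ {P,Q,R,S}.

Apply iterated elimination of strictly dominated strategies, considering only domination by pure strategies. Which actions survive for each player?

Survivors P1:{A,B} P2:{P,Q,R}

P1 drop C (B beats it: P:10>7 Q:6>5 R:10>2 S:6>3)
P2 drop S (P beats it: A:6>3 B:9>7)
P1→{A,B} P2→{P,Q,R}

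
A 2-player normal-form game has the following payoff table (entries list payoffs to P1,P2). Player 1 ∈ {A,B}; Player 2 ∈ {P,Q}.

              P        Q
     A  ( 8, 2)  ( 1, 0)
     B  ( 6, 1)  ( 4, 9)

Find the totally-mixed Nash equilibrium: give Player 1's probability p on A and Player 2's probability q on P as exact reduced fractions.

P1 indiff ⇒ q·8+(1-q)·1 = q·6+(1-q)·4 ⇒ q(2) = (1-q)(3) ⇒ q = 3/5
P2 indiff ⇒ p·2+(1-p)·1 = p·0+(1-p)·9 ⇒ p(2) = (1-p)(8) ⇒ p = 4/5

p=4/5, q=3/5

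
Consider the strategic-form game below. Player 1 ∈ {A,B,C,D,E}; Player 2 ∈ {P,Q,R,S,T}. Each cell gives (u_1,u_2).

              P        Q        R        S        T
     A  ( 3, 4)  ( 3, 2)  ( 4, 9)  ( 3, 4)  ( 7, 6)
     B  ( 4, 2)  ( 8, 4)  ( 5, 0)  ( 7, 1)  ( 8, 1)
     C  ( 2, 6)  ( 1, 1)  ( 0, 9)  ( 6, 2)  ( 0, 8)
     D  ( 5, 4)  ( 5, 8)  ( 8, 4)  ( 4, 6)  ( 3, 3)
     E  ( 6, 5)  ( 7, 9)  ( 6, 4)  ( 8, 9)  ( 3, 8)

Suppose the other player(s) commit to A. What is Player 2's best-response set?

P2 best: {R}

u_2(P vs A) = 4
u_2(Q vs A) = 2
u_2(R vs A) = 9
u_2(S vs A) = 4
u_2(T vs A) = 6
max payoff 9 at {R}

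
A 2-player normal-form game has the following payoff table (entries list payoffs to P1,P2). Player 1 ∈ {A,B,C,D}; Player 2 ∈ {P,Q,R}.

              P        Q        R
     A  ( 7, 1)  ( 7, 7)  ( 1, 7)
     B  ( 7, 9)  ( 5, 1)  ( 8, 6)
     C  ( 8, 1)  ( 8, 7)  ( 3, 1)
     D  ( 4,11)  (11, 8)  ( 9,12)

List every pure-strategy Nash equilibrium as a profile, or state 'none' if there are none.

(A,P): not NE [P1→C gives 8>7; P2→R gives 7>1]
(A,Q): not NE [P1→D gives 11>7]
(A,R): not NE [P1→D gives 9>1]
(B,P): not NE [P1→C gives 8>7]
(B,Q): not NE [P1→D gives 11>5; P2→P gives 9>1]
(B,R): not NE [P1→D gives 9>8; P2→P gives 9>6]
(C,P): not NE [P2→Q gives 7>1]
(C,Q): not NE [P1→D gives 11>8]
(C,R): not NE [P1→D gives 9>3; P2→Q gives 7>1]
(D,P): not NE [P1→C gives 8>4; P2→R gives 12>11]
(D,Q): not NE [P2→R gives 12>8]
(D,R): NE

Nash profiles: (D,R)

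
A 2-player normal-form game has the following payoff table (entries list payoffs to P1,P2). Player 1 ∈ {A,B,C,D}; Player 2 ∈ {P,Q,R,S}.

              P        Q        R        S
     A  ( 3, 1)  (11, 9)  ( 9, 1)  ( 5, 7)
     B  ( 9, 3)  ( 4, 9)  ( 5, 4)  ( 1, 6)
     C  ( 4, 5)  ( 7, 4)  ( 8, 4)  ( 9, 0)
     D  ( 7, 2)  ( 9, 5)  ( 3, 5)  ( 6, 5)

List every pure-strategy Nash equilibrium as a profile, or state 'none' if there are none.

Nash profiles: (A,Q)

(A,P): not NE [P1→B gives 9>3; P2→Q gives 9>1]
(A,Q): NE
(A,R): not NE [P2→Q gives 9>1]
(A,S): not NE [P1→C gives 9>5; P2→Q gives 9>7]
(B,P): not NE [P2→Q gives 9>3]
(B,Q): not NE [P1→A gives 11>4]
(B,R): not NE [P1→A gives 9>5; P2→Q gives 9>4]
(B,S): not NE [P1→C gives 9>1; P2→Q gives 9>6]
(C,P): not NE [P1→B gives 9>4]
(C,Q): not NE [P1→A gives 11>7; P2→P gives 5>4]
(C,R): not NE [P1→A gives 9>8; P2→P gives 5>4]
(C,S): not NE [P2→P gives 5>0]
(D,P): not NE [P1→B gives 9>7; P2→S gives 5>2]
(D,Q): not NE [P1→A gives 11>9]
(D,R): not NE [P1→A gives 9>3]
(D,S): not NE [P1→C gives 9>6]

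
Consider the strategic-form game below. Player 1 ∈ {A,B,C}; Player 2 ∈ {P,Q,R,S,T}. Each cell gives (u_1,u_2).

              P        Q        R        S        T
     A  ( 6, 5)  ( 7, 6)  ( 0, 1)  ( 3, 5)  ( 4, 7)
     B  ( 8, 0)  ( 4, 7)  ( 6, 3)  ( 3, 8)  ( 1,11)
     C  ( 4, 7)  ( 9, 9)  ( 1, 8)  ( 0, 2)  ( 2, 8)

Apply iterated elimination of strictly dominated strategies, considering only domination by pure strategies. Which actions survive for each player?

P2 drop P (Q beats it: A:6>5 B:7>0 C:9>7)
P2 drop R (Q beats it: A:6>1 B:7>3 C:9>8)
P2 drop S (T beats it: A:7>5 B:11>8 C:8>2)
P1 drop B (A beats it: Q:7>4 T:4>1)
P1→{A,C} P2→{Q,T}

Survivors P1:{A,C} P2:{Q,T}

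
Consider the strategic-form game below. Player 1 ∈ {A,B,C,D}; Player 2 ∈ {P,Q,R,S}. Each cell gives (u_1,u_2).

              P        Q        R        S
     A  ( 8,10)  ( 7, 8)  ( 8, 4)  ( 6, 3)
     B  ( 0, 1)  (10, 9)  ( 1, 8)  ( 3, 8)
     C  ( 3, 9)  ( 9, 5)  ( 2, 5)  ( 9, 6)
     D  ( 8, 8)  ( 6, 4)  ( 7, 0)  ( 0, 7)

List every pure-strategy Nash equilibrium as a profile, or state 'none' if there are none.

(A,P): NE
(A,Q): not NE [P1→B gives 10>7; P2→P gives 10>8]
(A,R): not NE [P2→P gives 10>4]
(A,S): not NE [P1→C gives 9>6; P2→P gives 10>3]
(B,P): not NE [P1→D gives 8>0; P2→Q gives 9>1]
(B,Q): NE
(B,R): not NE [P1→A gives 8>1; P2→Q gives 9>8]
(B,S): not NE [P1→C gives 9>3; P2→Q gives 9>8]
(C,P): not NE [P1→D gives 8>3]
(C,Q): not NE [P1→B gives 10>9; P2→P gives 9>5]
(C,R): not NE [P1→A gives 8>2; P2→P gives 9>5]
(C,S): not NE [P2→P gives 9>6]
(D,P): NE
(D,Q): not NE [P1→B gives 10>6; P2→P gives 8>4]
(D,R): not NE [P1→A gives 8>7; P2→P gives 8>0]
(D,S): not NE [P1→C gives 9>0; P2→P gives 8>7]

PSNE = {(A,P), (B,Q), (D,P)}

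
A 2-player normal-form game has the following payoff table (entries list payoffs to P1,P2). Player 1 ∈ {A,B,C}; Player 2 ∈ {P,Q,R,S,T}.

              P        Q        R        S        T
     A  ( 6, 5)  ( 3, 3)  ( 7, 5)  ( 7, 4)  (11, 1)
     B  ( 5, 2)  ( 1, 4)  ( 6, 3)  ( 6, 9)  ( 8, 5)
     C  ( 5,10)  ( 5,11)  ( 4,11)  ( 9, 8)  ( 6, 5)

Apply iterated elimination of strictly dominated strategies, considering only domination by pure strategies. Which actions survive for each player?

P1 drop B (A beats it: P:6>5 Q:3>1 R:7>6 S:7>6 T:11>8)
P2 drop S (P beats it: A:5>4 C:10>8)
P2 drop T (P beats it: A:5>1 C:10>5)
P1→{A,C} P2→{P,Q,R}

Remaining: P1:{A,C} P2:{P,Q,R}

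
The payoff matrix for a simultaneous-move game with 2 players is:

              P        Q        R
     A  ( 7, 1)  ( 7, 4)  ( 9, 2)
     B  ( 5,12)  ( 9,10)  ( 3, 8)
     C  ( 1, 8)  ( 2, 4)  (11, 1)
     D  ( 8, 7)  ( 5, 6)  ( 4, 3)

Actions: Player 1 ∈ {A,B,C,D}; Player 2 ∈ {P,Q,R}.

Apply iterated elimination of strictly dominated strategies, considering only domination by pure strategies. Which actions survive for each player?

P2 drop R (Q beats it: A:4>2 B:10>8 C:4>1 D:6>3)
P1 drop C (A beats it: P:7>1 Q:7>2)
P1→{A,B,D} P2→{P,Q}

Survivors P1:{A,B,D} P2:{P,Q}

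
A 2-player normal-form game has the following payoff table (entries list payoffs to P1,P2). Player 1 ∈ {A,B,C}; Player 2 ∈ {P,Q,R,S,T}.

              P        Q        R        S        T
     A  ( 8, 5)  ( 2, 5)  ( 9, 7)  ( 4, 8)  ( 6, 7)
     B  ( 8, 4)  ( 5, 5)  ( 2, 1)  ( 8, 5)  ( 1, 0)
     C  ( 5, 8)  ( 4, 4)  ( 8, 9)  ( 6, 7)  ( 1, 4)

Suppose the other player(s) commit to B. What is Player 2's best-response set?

u_2(P vs B) = 4
u_2(Q vs B) = 5
u_2(R vs B) = 1
u_2(S vs B) = 5
u_2(T vs B) = 0
max payoff 5 at {Q,S}

BR_2 = {Q,S}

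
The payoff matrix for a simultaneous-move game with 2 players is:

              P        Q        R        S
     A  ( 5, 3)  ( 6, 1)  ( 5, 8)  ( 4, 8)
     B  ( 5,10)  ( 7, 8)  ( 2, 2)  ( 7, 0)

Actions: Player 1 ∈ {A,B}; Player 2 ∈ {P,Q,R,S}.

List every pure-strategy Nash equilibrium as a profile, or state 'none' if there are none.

Nash profiles: (A,R), (B,P)

(A,P): not NE [P2→S gives 8>3]
(A,Q): not NE [P1→B gives 7>6; P2→S gives 8>1]
(A,R): NE
(A,S): not NE [P1→B gives 7>4]
(B,P): NE
(B,Q): not NE [P2→P gives 10>8]
(B,R): not NE [P1→A gives 5>2; P2→P gives 10>2]
(B,S): not NE [P2→P gives 10>0]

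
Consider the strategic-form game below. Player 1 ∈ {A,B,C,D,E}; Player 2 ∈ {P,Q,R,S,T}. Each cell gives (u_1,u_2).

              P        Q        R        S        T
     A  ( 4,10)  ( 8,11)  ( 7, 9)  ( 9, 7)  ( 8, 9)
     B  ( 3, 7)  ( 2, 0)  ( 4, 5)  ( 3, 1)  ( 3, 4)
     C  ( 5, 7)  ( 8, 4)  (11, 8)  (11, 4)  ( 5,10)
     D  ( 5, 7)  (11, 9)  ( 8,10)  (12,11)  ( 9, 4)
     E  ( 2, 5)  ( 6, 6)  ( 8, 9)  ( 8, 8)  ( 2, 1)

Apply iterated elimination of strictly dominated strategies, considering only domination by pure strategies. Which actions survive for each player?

P1 drop A (D beats it: P:5>4 Q:11>8 R:8>7 S:12>9 T:9>8)
P1 drop B (C beats it: P:5>3 Q:8>2 R:11>4 S:11>3 T:5>3)
P1 drop E (C beats it: P:5>2 Q:8>6 R:11>8 S:11>8 T:5>2)
P2 drop P (R beats it: C:8>7 D:10>7)
P2 drop Q (R beats it: C:8>4 D:10>9)
P1→{C,D} P2→{R,S,T}

IESDS → P1:{C,D} P2:{R,S,T}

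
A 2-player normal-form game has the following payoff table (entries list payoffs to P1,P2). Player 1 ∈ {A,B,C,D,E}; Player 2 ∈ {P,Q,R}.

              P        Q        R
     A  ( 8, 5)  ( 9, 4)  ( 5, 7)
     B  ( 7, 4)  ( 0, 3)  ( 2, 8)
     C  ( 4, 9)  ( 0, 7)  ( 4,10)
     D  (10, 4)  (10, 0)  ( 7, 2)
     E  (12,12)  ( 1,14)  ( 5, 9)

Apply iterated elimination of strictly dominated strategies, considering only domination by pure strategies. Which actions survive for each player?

Remaining: P1:{D,E} P2:{P,Q}

P1 drop A (D beats it: P:10>8 Q:10>9 R:7>5)
P1 drop B (D beats it: P:10>7 Q:10>0 R:7>2)
P1 drop C (D beats it: P:10>4 Q:10>0 R:7>4)
P2 drop R (P beats it: D:4>2 E:12>9)
P1→{D,E} P2→{P,Q}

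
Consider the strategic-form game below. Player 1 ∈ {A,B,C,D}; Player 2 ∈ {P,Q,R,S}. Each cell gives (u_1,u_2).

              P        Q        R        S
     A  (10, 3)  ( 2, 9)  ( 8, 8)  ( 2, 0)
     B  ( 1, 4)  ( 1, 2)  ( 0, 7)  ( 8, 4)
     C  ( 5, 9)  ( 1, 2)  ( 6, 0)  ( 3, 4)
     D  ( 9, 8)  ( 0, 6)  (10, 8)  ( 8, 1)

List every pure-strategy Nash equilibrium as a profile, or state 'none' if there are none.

NE set: (A,Q), (D,R)

(A,P): not NE [P2→Q gives 9>3]
(A,Q): NE
(A,R): not NE [P1→D gives 10>8; P2→Q gives 9>8]
(A,S): not NE [P1→D gives 8>2; P2→Q gives 9>0]
(B,P): not NE [P1→A gives 10>1; P2→R gives 7>4]
(B,Q): not NE [P1→A gives 2>1; P2→R gives 7>2]
(B,R): not NE [P1→D gives 10>0]
(B,S): not NE [P2→R gives 7>4]
(C,P): not NE [P1→A gives 10>5]
(C,Q): not NE [P1→A gives 2>1; P2→P gives 9>2]
(C,R): not NE [P1→D gives 10>6; P2→P gives 9>0]
(C,S): not NE [P1→D gives 8>3; P2→P gives 9>4]
(D,P): not NE [P1→A gives 10>9]
(D,Q): not NE [P1→A gives 2>0; P2→R gives 8>6]
(D,R): NE
(D,S): not NE [P2→R gives 8>1]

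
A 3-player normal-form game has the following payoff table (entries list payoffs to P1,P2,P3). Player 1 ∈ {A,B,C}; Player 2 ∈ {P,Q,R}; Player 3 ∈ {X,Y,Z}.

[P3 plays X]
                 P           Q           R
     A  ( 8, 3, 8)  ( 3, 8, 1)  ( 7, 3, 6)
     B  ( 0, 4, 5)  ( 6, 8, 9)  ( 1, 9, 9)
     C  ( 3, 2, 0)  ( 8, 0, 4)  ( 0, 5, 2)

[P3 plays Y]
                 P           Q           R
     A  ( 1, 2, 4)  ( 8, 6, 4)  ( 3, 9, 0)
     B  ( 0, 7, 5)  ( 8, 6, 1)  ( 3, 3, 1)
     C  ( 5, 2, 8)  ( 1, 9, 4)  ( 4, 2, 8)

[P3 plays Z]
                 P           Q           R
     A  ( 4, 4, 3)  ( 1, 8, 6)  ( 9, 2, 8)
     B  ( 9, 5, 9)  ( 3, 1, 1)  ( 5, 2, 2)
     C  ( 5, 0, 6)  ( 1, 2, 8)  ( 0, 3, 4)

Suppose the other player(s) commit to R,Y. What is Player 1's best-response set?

u_1(A vs R,Y) = 3
u_1(B vs R,Y) = 3
u_1(C vs R,Y) = 4
max payoff 4 at {C}

BR_1 = {C}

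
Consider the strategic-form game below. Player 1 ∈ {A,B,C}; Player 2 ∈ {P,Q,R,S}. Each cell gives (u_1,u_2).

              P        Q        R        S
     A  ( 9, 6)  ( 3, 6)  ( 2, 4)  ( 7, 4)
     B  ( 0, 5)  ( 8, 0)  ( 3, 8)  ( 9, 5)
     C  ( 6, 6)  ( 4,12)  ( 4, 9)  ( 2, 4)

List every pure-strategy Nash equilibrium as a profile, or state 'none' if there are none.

(A,P): NE
(A,Q): not NE [P1→B gives 8>3]
(A,R): not NE [P1→C gives 4>2; P2→Q gives 6>4]
(A,S): not NE [P1→B gives 9>7; P2→Q gives 6>4]
(B,P): not NE [P1→A gives 9>0; P2→R gives 8>5]
(B,Q): not NE [P2→R gives 8>0]
(B,R): not NE [P1→C gives 4>3]
(B,S): not NE [P2→R gives 8>5]
(C,P): not NE [P1→A gives 9>6; P2→Q gives 12>6]
(C,Q): not NE [P1→B gives 8>4]
(C,R): not NE [P2→Q gives 12>9]
(C,S): not NE [P1→B gives 9>2; P2→Q gives 12>4]

PSNE = {(A,P)}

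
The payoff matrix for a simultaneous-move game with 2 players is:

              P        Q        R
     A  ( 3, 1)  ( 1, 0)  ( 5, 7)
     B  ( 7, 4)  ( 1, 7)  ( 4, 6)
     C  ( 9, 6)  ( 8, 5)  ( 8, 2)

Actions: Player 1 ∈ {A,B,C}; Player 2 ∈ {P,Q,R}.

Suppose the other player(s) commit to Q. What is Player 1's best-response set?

BR_1 = {C}

u_1(A vs Q) = 1
u_1(B vs Q) = 1
u_1(C vs Q) = 8
max payoff 8 at {C}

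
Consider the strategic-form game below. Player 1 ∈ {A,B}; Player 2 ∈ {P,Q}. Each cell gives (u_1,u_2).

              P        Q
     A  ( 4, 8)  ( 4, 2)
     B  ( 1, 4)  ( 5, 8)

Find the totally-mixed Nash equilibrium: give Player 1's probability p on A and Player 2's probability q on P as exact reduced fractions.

(p,q) = (2/5, 1/4)

P1 indiff ⇒ q·4+(1-q)·4 = q·1+(1-q)·5 ⇒ q(3) = (1-q)(1) ⇒ q = 1/4
P2 indiff ⇒ p·8+(1-p)·4 = p·2+(1-p)·8 ⇒ p(6) = (1-p)(4) ⇒ p = 2/5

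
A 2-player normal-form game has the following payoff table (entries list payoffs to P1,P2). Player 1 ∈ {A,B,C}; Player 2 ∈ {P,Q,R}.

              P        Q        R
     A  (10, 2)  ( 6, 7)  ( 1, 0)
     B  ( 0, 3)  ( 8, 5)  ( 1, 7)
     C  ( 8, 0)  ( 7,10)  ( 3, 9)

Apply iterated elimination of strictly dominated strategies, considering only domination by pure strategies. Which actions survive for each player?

Survivors P1:{B,C} P2:{Q,R}

P2 drop P (Q beats it: A:7>2 B:5>3 C:10>0)
P1 drop A (C beats it: Q:7>6 R:3>1)
P1→{B,C} P2→{Q,R}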